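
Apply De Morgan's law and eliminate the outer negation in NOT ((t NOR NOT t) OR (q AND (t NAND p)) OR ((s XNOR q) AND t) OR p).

NOT (t NOR NOT t) AND NOT (q AND (t NAND p)) AND NOT ((s XNOR q) AND t) AND NOT p
De Morgan's: NOT(OR of terms) = AND of negations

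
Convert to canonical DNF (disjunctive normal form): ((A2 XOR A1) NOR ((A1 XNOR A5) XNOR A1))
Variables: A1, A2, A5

(NOT A1 AND NOT A2 AND NOT A5) OR (A1 AND A2 AND NOT A5)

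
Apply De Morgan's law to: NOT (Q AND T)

NOT Q OR NOT T
De Morgan's: NOT(AND of terms) = OR of negations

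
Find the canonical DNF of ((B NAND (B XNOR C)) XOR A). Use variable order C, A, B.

(NOT C AND NOT A AND NOT B) OR (NOT C AND NOT A AND B) OR (C AND NOT A AND NOT B) OR (C AND A AND B)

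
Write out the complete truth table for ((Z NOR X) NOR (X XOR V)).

V | X | Z | Output
------------------
0 | 0 | 0 | 0
0 | 0 | 1 | 1
0 | 1 | 0 | 0
0 | 1 | 1 | 0
1 | 0 | 0 | 0
1 | 0 | 1 | 0
1 | 1 | 0 | 1
1 | 1 | 1 | 1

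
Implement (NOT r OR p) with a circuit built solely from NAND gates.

(((r NAND r) NAND (r NAND r)) NAND (p NAND p))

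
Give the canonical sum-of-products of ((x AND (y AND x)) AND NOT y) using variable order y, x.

Σm() = FALSE (no minterms)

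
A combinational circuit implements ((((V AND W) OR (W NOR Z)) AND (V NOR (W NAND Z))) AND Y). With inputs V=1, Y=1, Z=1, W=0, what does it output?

Substituting: ((((1 AND 0) OR (0 NOR 1)) AND (1 NOR (0 NAND 1))) AND 1)
= 0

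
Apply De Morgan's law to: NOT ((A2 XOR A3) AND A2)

NOT (A2 XOR A3) OR NOT A2
De Morgan's: NOT(AND of terms) = OR of negations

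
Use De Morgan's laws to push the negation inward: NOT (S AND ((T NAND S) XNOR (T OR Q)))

NOT S OR NOT ((T NAND S) XNOR (T OR Q))
De Morgan's: NOT(AND of terms) = OR of negations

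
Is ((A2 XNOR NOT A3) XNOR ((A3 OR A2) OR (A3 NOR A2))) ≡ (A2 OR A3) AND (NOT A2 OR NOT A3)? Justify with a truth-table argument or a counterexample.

Yes, they are equivalent — the two output columns agree on all 4 assignments:
A2 | A3 | Expression 1 | Expression 2
-------------------------------------
0 | 0 | 0 | 0
0 | 1 | 1 | 1
1 | 0 | 1 | 1
1 | 1 | 0 | 0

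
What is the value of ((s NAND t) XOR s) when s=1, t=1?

Substituting: ((1 NAND 1) XOR 1)
= 1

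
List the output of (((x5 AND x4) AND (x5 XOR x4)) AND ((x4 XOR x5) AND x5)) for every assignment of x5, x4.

x5 | x4 | Output
----------------
0 | 0 | 0
0 | 1 | 0
1 | 0 | 0
1 | 1 | 0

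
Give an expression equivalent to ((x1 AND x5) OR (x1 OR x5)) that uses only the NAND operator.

((((x1 NAND x5) NAND (x1 NAND x5)) NAND ((x1 NAND x5) NAND (x1 NAND x5))) NAND (((x1 NAND x1) NAND (x5 NAND x5)) NAND ((x1 NAND x1) NAND (x5 NAND x5))))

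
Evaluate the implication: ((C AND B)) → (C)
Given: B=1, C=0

Antecedent ((C AND B)) = 0; consequent (C) = 0.
0 → 0 = 1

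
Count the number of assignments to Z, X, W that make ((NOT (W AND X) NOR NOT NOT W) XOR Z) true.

Satisfying assignments: (1,0,0), (1,0,1), (1,1,0), (1,1,1)
Count: 4 out of 8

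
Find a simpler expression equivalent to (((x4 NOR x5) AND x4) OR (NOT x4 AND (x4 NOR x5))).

By distribution ((E AND v) OR (E AND NOT v) = E):
= (x4 NOR x5)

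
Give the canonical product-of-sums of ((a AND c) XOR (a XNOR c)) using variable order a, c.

ΠM(1, 2, 3) = (a OR NOT c) AND (NOT a OR c) AND (NOT a OR NOT c)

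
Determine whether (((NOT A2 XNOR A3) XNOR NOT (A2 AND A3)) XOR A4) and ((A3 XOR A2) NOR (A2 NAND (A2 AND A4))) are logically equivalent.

No. Counterexample: with A4=0, A2=0, A3=1, Expression 1 = 1 but Expression 2 = 0.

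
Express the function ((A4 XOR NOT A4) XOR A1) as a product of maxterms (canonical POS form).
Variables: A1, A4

ΠM(2, 3) = (NOT A1 OR A4) AND (NOT A1 OR NOT A4)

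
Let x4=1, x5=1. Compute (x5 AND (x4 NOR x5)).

Substituting: (1 AND (1 NOR 1))
= 0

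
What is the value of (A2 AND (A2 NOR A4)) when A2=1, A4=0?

Substituting: (1 AND (1 NOR 0))
= 0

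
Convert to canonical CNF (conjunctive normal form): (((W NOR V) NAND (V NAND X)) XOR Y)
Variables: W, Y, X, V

(W OR Y OR X OR V) AND (W OR Y OR NOT X OR V) AND (W OR NOT Y OR X OR NOT V) AND (W OR NOT Y OR NOT X OR NOT V) AND (NOT W OR NOT Y OR X OR V) AND (NOT W OR NOT Y OR X OR NOT V) AND (NOT W OR NOT Y OR NOT X OR V) AND (NOT W OR NOT Y OR NOT X OR NOT V)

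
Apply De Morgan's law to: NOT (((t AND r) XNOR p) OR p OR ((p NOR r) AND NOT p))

NOT ((t AND r) XNOR p) AND NOT p AND NOT ((p NOR r) AND NOT p)
De Morgan's: NOT(OR of terms) = AND of negations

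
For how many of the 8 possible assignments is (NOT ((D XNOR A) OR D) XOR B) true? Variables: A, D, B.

Satisfying assignments: (0,0,1), (0,1,1), (1,0,0), (1,1,1)
Count: 4 out of 8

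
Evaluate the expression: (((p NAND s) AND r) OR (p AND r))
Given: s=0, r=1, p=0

Substituting: (((0 NAND 0) AND 1) OR (0 AND 1))
= 1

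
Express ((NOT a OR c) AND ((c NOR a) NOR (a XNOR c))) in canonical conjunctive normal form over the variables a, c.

(a OR c) AND (NOT a OR c) AND (NOT a OR NOT c)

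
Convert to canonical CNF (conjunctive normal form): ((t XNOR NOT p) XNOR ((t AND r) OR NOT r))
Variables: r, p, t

(r OR p OR t) AND (r OR NOT p OR NOT t) AND (NOT r OR NOT p OR t) AND (NOT r OR NOT p OR NOT t)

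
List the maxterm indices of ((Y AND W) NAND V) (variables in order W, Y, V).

ΠM(7) = (NOT W OR NOT Y OR NOT V)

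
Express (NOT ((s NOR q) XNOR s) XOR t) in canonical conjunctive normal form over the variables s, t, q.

(s OR t OR NOT q) AND (s OR NOT t OR q) AND (NOT s OR NOT t OR q) AND (NOT s OR NOT t OR NOT q)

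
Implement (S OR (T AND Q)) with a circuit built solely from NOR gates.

((S NOR ((T NOR T) NOR (Q NOR Q))) NOR (S NOR ((T NOR T) NOR (Q NOR Q))))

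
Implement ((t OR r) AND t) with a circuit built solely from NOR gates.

((((t NOR r) NOR (t NOR r)) NOR ((t NOR r) NOR (t NOR r))) NOR (t NOR t))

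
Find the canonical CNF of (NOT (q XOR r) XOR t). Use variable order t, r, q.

(t OR r OR NOT q) AND (t OR NOT r OR q) AND (NOT t OR r OR q) AND (NOT t OR NOT r OR NOT q)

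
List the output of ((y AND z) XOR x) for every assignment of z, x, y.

z | x | y | Output
------------------
0 | 0 | 0 | 0
0 | 0 | 1 | 0
0 | 1 | 0 | 1
0 | 1 | 1 | 1
1 | 0 | 0 | 0
1 | 0 | 1 | 1
1 | 1 | 0 | 1
1 | 1 | 1 | 0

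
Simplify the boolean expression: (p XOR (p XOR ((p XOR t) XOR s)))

By XOR self-cancellation ((E XOR v) XOR v = E):
= ((p XOR t) XOR s)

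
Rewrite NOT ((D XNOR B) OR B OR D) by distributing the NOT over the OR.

NOT (D XNOR B) AND NOT B AND NOT D
De Morgan's: NOT(OR of terms) = AND of negations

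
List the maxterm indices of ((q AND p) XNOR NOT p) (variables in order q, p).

ΠM(0, 2, 3) = (q OR p) AND (NOT q OR p) AND (NOT q OR NOT p)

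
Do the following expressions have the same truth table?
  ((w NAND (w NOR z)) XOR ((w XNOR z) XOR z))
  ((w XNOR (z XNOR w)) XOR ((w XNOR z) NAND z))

No. Counterexample: with z=0, w=0, Expression 1 = 0 but Expression 2 = 1.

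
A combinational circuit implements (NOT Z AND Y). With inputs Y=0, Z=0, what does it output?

Substituting: (NOT 0 AND 0)
= 0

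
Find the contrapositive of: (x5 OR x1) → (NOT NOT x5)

Contrapositive: NOT x5 → NOT (x5 OR x1)
Note: A statement and its contrapositive are logically equivalent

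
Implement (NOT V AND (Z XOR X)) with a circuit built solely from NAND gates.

(((V NAND V) NAND ((Z NAND (Z NAND X)) NAND (X NAND (Z NAND X)))) NAND ((V NAND V) NAND ((Z NAND (Z NAND X)) NAND (X NAND (Z NAND X)))))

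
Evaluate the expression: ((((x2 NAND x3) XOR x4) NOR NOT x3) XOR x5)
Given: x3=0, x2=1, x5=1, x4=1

Substituting: ((((1 NAND 0) XOR 1) NOR NOT 0) XOR 1)
= 1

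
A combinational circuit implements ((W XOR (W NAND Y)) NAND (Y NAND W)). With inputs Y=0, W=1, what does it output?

Substituting: ((1 XOR (1 NAND 0)) NAND (0 NAND 1))
= 1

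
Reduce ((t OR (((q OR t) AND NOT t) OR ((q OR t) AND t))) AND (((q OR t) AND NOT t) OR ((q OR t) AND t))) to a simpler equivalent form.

By absorption (E AND (E OR v) = E) then distribution ((E AND v) OR (E AND NOT v) = E):
= (q OR t)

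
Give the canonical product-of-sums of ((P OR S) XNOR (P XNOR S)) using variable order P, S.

ΠM(0, 1, 2) = (P OR S) AND (P OR NOT S) AND (NOT P OR S)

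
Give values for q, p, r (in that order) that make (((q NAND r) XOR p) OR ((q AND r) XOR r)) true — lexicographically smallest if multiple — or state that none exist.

q=0, p=0, r=0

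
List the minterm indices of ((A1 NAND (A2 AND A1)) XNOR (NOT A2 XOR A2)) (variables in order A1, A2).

Σm(0, 1, 2) = (NOT A1 AND NOT A2) OR (NOT A1 AND A2) OR (A1 AND NOT A2)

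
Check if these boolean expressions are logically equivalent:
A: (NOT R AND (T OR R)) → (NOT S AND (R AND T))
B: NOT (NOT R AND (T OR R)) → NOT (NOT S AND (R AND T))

No, Inverse is not equivalent to original (counterexample: T=1, R=0, S=0)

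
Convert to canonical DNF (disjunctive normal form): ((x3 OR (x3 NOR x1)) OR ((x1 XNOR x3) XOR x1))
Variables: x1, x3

(NOT x1 AND NOT x3) OR (NOT x1 AND x3) OR (x1 AND NOT x3) OR (x1 AND x3)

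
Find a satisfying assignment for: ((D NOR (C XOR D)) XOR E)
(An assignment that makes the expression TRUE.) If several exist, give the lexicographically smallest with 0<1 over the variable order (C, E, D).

C=0, E=0, D=0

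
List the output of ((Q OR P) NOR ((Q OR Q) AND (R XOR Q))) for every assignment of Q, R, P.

Q | R | P | Output
------------------
0 | 0 | 0 | 1
0 | 0 | 1 | 0
0 | 1 | 0 | 1
0 | 1 | 1 | 0
1 | 0 | 0 | 0
1 | 0 | 1 | 0
1 | 1 | 0 | 0
1 | 1 | 1 | 0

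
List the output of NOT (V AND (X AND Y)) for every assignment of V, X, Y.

V | X | Y | Output
------------------
0 | 0 | 0 | 1
0 | 0 | 1 | 1
0 | 1 | 0 | 1
0 | 1 | 1 | 1
1 | 0 | 0 | 1
1 | 0 | 1 | 1
1 | 1 | 0 | 1
1 | 1 | 1 | 0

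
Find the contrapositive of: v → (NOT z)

Contrapositive: z → NOT v
Note: A statement and its contrapositive are logically equivalent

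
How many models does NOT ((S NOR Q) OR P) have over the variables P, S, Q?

Satisfying assignments: (0,0,1), (0,1,0), (0,1,1)
Count: 3 out of 8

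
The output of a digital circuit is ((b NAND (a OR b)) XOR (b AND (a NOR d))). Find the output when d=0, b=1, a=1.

Substituting: ((1 NAND (1 OR 1)) XOR (1 AND (1 NOR 0)))
= 0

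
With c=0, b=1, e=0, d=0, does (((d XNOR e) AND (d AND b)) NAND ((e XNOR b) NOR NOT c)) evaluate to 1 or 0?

Substituting: (((0 XNOR 0) AND (0 AND 1)) NAND ((0 XNOR 1) NOR NOT 0))
= 1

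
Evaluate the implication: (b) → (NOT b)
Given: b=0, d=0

Antecedent (b) = 0; consequent (NOT b) = 1.
0 → 1 = 1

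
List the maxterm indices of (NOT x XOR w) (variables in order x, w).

ΠM(1, 2) = (x OR NOT w) AND (NOT x OR w)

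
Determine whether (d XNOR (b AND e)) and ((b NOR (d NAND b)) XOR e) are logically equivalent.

No. Counterexample: with d=0, e=0, b=0, Expression 1 = 1 but Expression 2 = 0.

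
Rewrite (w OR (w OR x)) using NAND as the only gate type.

((w NAND w) NAND (((w NAND w) NAND (x NAND x)) NAND ((w NAND w) NAND (x NAND x))))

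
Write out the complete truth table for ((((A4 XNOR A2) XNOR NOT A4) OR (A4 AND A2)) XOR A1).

A2 | A1 | A4 | Output
---------------------
0 | 0 | 0 | 1
0 | 0 | 1 | 1
0 | 1 | 0 | 0
0 | 1 | 1 | 0
1 | 0 | 0 | 0
1 | 0 | 1 | 1
1 | 1 | 0 | 1
1 | 1 | 1 | 0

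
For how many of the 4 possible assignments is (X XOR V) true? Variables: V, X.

Satisfying assignments: (0,1), (1,0)
Count: 2 out of 4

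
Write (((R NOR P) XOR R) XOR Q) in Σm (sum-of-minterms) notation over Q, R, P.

Σm(0, 2, 3, 5) = (NOT Q AND NOT R AND NOT P) OR (NOT Q AND R AND NOT P) OR (NOT Q AND R AND P) OR (Q AND NOT R AND P)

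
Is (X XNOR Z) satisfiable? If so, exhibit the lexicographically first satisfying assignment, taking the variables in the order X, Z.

X=0, Z=0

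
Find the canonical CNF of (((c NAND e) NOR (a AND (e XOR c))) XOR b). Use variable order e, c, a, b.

(e OR c OR a OR b) AND (e OR c OR NOT a OR b) AND (e OR NOT c OR a OR b) AND (e OR NOT c OR NOT a OR b) AND (NOT e OR c OR a OR b) AND (NOT e OR c OR NOT a OR b) AND (NOT e OR NOT c OR a OR NOT b) AND (NOT e OR NOT c OR NOT a OR NOT b)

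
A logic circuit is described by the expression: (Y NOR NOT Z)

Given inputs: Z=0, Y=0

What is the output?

Substituting: (0 NOR NOT 0)
= 0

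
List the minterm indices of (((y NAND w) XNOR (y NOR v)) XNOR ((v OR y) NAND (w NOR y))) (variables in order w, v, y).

Σm(0, 2, 4, 5, 7) = (NOT w AND NOT v AND NOT y) OR (NOT w AND v AND NOT y) OR (w AND NOT v AND NOT y) OR (w AND NOT v AND y) OR (w AND v AND y)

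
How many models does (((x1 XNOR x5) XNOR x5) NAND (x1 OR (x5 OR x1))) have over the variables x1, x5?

Satisfying assignments: (0,0), (0,1)
Count: 2 out of 4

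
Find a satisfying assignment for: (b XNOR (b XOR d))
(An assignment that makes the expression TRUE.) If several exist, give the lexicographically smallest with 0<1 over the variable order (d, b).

d=0, b=0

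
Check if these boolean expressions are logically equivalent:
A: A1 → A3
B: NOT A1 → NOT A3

No, Inverse is not equivalent to original (counterexample: A3=0, A1=1, A4=0)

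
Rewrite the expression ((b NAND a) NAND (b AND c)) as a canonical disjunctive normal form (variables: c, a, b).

(NOT c AND NOT a AND NOT b) OR (NOT c AND NOT a AND b) OR (NOT c AND a AND NOT b) OR (NOT c AND a AND b) OR (c AND NOT a AND NOT b) OR (c AND a AND NOT b) OR (c AND a AND b)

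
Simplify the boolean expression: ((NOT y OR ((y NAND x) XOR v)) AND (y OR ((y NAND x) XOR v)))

By distribution ((E OR v) AND (E OR NOT v) = E):
= ((y NAND x) XOR v)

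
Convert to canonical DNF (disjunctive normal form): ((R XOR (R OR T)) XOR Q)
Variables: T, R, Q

(NOT T AND NOT R AND Q) OR (NOT T AND R AND Q) OR (T AND NOT R AND NOT Q) OR (T AND R AND Q)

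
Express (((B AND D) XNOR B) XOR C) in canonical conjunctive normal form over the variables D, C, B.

(D OR C OR NOT B) AND (D OR NOT C OR B) AND (NOT D OR NOT C OR B) AND (NOT D OR NOT C OR NOT B)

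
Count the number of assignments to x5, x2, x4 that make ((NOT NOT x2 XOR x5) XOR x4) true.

Satisfying assignments: (0,0,1), (0,1,0), (1,0,0), (1,1,1)
Count: 4 out of 8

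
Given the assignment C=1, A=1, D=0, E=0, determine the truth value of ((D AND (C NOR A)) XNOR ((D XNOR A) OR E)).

Substituting: ((0 AND (1 NOR 1)) XNOR ((0 XNOR 1) OR 0))
= 1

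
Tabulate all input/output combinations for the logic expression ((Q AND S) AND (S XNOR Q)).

Q | S | Output
--------------
0 | 0 | 0
0 | 1 | 0
1 | 0 | 0
1 | 1 | 1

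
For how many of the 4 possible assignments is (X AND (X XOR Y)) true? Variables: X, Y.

Satisfying assignments: (1,0)
Count: 1 out of 4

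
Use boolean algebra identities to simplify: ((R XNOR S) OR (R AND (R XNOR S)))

By absorption (E OR (E AND v) = E):
= (R XNOR S)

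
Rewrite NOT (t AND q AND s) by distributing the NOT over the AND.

NOT t OR NOT q OR NOT s
De Morgan's: NOT(AND of terms) = OR of negations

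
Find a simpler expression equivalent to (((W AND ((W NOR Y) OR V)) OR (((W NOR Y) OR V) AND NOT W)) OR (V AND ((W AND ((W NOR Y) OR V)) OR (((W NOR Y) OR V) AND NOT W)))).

By absorption (E OR (E AND v) = E) then distribution ((E AND v) OR (E AND NOT v) = E):
= ((W NOR Y) OR V)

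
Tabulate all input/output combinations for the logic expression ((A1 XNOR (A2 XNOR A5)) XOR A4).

A1 | A5 | A4 | A2 | Output
--------------------------
0 | 0 | 0 | 0 | 0
0 | 0 | 0 | 1 | 1
0 | 0 | 1 | 0 | 1
0 | 0 | 1 | 1 | 0
0 | 1 | 0 | 0 | 1
0 | 1 | 0 | 1 | 0
0 | 1 | 1 | 0 | 0
0 | 1 | 1 | 1 | 1
1 | 0 | 0 | 0 | 1
1 | 0 | 0 | 1 | 0
1 | 0 | 1 | 0 | 0
1 | 0 | 1 | 1 | 1
1 | 1 | 0 | 0 | 0
1 | 1 | 0 | 1 | 1
1 | 1 | 1 | 0 | 1
1 | 1 | 1 | 1 | 0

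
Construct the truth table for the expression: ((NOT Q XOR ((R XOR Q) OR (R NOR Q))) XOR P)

R | Q | P | Output
------------------
0 | 0 | 0 | 0
0 | 0 | 1 | 1
0 | 1 | 0 | 1
0 | 1 | 1 | 0
1 | 0 | 0 | 0
1 | 0 | 1 | 1
1 | 1 | 0 | 0
1 | 1 | 1 | 1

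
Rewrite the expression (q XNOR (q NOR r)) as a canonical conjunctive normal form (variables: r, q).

(r OR q) AND (r OR NOT q) AND (NOT r OR NOT q)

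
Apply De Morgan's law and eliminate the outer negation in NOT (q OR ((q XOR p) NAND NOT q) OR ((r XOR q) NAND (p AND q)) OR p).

NOT q AND NOT ((q XOR p) NAND NOT q) AND NOT ((r XOR q) NAND (p AND q)) AND NOT p
De Morgan's: NOT(OR of terms) = AND of negations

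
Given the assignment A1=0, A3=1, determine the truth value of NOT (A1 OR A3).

Substituting: NOT (0 OR 1)
= 0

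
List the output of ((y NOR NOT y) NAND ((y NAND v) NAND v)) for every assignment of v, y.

v | y | Output
--------------
0 | 0 | 1
0 | 1 | 1
1 | 0 | 1
1 | 1 | 1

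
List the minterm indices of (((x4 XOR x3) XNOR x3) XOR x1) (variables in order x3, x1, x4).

Σm(0, 3, 4, 7) = (NOT x3 AND NOT x1 AND NOT x4) OR (NOT x3 AND x1 AND x4) OR (x3 AND NOT x1 AND NOT x4) OR (x3 AND x1 AND x4)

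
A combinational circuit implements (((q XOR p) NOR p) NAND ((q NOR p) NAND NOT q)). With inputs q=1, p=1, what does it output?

Substituting: (((1 XOR 1) NOR 1) NAND ((1 NOR 1) NAND NOT 1))
= 1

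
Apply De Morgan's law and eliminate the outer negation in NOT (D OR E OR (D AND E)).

NOT D AND NOT E AND NOT (D AND E)
De Morgan's: NOT(OR of terms) = AND of negations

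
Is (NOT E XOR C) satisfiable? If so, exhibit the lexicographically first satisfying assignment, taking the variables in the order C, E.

C=0, E=0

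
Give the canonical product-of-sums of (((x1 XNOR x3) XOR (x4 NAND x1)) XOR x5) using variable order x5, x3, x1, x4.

ΠM(0, 1, 3, 6, 10, 12, 13, 15) = (x5 OR x3 OR x1 OR x4) AND (x5 OR x3 OR x1 OR NOT x4) AND (x5 OR x3 OR NOT x1 OR NOT x4) AND (x5 OR NOT x3 OR NOT x1 OR x4) AND (NOT x5 OR x3 OR NOT x1 OR x4) AND (NOT x5 OR NOT x3 OR x1 OR x4) AND (NOT x5 OR NOT x3 OR x1 OR NOT x4) AND (NOT x5 OR NOT x3 OR NOT x1 OR NOT x4)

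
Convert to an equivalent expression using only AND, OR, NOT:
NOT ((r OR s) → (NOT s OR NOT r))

(r OR s) AND NOT (NOT s OR NOT r)
(Negated implication: NOT(A → B) = A AND NOT B)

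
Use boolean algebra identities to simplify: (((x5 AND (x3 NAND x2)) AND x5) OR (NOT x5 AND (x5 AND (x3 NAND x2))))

By distribution ((E AND v) OR (E AND NOT v) = E):
= (x5 AND (x3 NAND x2))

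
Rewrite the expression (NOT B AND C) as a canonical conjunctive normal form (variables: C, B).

(C OR B) AND (C OR NOT B) AND (NOT C OR NOT B)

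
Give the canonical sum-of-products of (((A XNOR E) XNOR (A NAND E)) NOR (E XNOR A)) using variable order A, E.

Σm(1, 2) = (NOT A AND E) OR (A AND NOT E)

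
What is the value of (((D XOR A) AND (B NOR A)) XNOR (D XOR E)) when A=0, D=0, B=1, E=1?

Substituting: (((0 XOR 0) AND (1 NOR 0)) XNOR (0 XOR 1))
= 0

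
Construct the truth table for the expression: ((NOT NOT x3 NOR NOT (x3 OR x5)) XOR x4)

x3 | x4 | x5 | Output
---------------------
0 | 0 | 0 | 0
0 | 0 | 1 | 1
0 | 1 | 0 | 1
0 | 1 | 1 | 0
1 | 0 | 0 | 0
1 | 0 | 1 | 0
1 | 1 | 0 | 1
1 | 1 | 1 | 1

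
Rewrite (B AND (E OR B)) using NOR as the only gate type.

((B NOR B) NOR (((E NOR B) NOR (E NOR B)) NOR ((E NOR B) NOR (E NOR B))))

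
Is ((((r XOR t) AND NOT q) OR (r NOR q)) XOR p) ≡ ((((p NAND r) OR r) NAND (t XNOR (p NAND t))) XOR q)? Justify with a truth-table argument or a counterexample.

No. Counterexample: with t=0, q=0, p=1, r=0, Expression 1 = 0 but Expression 2 = 1.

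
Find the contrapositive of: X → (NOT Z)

Contrapositive: Z → NOT X
Note: A statement and its contrapositive are logically equivalent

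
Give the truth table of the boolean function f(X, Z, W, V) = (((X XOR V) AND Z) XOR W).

X | Z | W | V | Output
----------------------
0 | 0 | 0 | 0 | 0
0 | 0 | 0 | 1 | 0
0 | 0 | 1 | 0 | 1
0 | 0 | 1 | 1 | 1
0 | 1 | 0 | 0 | 0
0 | 1 | 0 | 1 | 1
0 | 1 | 1 | 0 | 1
0 | 1 | 1 | 1 | 0
1 | 0 | 0 | 0 | 0
1 | 0 | 0 | 1 | 0
1 | 0 | 1 | 0 | 1
1 | 0 | 1 | 1 | 1
1 | 1 | 0 | 0 | 1
1 | 1 | 0 | 1 | 0
1 | 1 | 1 | 0 | 0
1 | 1 | 1 | 1 | 1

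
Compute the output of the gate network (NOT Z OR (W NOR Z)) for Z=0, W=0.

Substituting: (NOT 0 OR (0 NOR 0))
= 1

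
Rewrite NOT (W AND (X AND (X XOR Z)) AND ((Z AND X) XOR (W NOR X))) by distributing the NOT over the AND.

NOT W OR NOT (X AND (X XOR Z)) OR NOT ((Z AND X) XOR (W NOR X))
De Morgan's: NOT(AND of terms) = OR of negations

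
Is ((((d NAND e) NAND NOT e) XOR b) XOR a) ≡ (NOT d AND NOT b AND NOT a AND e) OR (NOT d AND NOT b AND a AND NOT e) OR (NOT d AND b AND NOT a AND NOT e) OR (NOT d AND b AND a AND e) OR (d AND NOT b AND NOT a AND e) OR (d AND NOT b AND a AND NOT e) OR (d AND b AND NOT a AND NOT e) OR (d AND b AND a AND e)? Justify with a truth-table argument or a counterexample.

Yes, they are equivalent — the two output columns agree on all 16 assignments:
d | b | a | e | Expression 1 | Expression 2
-------------------------------------------
0 | 0 | 0 | 0 | 0 | 0
0 | 0 | 0 | 1 | 1 | 1
0 | 0 | 1 | 0 | 1 | 1
0 | 0 | 1 | 1 | 0 | 0
0 | 1 | 0 | 0 | 1 | 1
0 | 1 | 0 | 1 | 0 | 0
0 | 1 | 1 | 0 | 0 | 0
0 | 1 | 1 | 1 | 1 | 1
1 | 0 | 0 | 0 | 0 | 0
1 | 0 | 0 | 1 | 1 | 1
1 | 0 | 1 | 0 | 1 | 1
1 | 0 | 1 | 1 | 0 | 0
1 | 1 | 0 | 0 | 1 | 1
1 | 1 | 0 | 1 | 0 | 0
1 | 1 | 1 | 0 | 0 | 0
1 | 1 | 1 | 1 | 1 | 1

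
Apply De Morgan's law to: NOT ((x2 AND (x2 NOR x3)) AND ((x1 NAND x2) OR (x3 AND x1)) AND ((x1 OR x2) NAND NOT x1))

NOT (x2 AND (x2 NOR x3)) OR NOT ((x1 NAND x2) OR (x3 AND x1)) OR NOT ((x1 OR x2) NAND NOT x1)
De Morgan's: NOT(AND of terms) = OR of negations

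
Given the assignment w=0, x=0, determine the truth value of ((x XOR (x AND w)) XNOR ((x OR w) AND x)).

Substituting: ((0 XOR (0 AND 0)) XNOR ((0 OR 0) AND 0))
= 1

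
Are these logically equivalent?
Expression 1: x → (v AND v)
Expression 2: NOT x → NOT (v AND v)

No, Inverse is not equivalent to original (counterexample: x=0, v=1)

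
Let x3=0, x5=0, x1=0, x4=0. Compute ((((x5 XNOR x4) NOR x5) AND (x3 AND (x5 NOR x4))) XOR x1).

Substituting: ((((0 XNOR 0) NOR 0) AND (0 AND (0 NOR 0))) XOR 0)
= 0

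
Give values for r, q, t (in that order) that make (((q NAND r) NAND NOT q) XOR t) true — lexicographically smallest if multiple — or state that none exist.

r=0, q=0, t=1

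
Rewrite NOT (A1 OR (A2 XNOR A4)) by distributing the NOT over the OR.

NOT A1 AND NOT (A2 XNOR A4)
De Morgan's: NOT(OR of terms) = AND of negations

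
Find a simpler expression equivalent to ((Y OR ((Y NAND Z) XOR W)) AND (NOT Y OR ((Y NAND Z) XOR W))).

By distribution ((E OR v) AND (E OR NOT v) = E):
= ((Y NAND Z) XOR W)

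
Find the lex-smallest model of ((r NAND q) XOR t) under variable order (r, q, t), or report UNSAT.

r=0, q=0, t=0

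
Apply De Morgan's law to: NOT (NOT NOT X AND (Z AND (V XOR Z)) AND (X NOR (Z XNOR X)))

NOT X OR NOT (Z AND (V XOR Z)) OR NOT (X NOR (Z XNOR X))
De Morgan's: NOT(AND of terms) = OR of negations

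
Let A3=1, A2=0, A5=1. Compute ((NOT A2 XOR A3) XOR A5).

Substituting: ((NOT 0 XOR 1) XOR 1)
= 1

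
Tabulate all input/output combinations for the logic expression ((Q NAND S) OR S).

Q | S | Output
--------------
0 | 0 | 1
0 | 1 | 1
1 | 0 | 1
1 | 1 | 1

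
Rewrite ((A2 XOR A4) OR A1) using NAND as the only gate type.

((((A2 NAND (A2 NAND A4)) NAND (A4 NAND (A2 NAND A4))) NAND ((A2 NAND (A2 NAND A4)) NAND (A4 NAND (A2 NAND A4)))) NAND (A1 NAND A1))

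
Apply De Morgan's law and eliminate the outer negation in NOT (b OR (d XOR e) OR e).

NOT b AND NOT (d XOR e) AND NOT e
De Morgan's: NOT(OR of terms) = AND of negations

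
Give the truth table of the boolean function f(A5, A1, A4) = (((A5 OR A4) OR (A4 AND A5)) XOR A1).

A5 | A1 | A4 | Output
---------------------
0 | 0 | 0 | 0
0 | 0 | 1 | 1
0 | 1 | 0 | 1
0 | 1 | 1 | 0
1 | 0 | 0 | 1
1 | 0 | 1 | 1
1 | 1 | 0 | 0
1 | 1 | 1 | 0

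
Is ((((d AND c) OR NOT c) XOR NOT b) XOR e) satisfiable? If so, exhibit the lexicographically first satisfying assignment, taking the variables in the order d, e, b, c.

d=0, e=0, b=0, c=1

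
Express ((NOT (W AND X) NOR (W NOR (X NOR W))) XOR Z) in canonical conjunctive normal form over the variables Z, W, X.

(Z OR W OR X) AND (Z OR W OR NOT X) AND (Z OR NOT W OR X) AND (NOT Z OR NOT W OR NOT X)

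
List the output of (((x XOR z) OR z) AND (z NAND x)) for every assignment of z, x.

z | x | Output
--------------
0 | 0 | 0
0 | 1 | 1
1 | 0 | 1
1 | 1 | 0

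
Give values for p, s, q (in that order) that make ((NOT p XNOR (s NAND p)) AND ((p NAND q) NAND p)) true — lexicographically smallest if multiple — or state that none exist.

p=0, s=0, q=0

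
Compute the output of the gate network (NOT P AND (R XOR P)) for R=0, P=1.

Substituting: (NOT 1 AND (0 XOR 1))
= 0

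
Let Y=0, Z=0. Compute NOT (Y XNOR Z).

Substituting: NOT (0 XNOR 0)
= 0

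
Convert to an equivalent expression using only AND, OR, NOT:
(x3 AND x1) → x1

NOT (x3 AND x1) OR x1
(Implication elimination: A → B = NOT A OR B)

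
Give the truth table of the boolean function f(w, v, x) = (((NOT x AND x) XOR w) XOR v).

w | v | x | Output
------------------
0 | 0 | 0 | 0
0 | 0 | 1 | 0
0 | 1 | 0 | 1
0 | 1 | 1 | 1
1 | 0 | 0 | 1
1 | 0 | 1 | 1
1 | 1 | 0 | 0
1 | 1 | 1 | 0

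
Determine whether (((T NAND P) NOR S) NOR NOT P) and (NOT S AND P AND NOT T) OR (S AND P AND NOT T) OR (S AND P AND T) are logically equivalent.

Yes, they are equivalent — the two output columns agree on all 8 assignments:
S | P | T | Expression 1 | Expression 2
---------------------------------------
0 | 0 | 0 | 0 | 0
0 | 0 | 1 | 0 | 0
0 | 1 | 0 | 1 | 1
0 | 1 | 1 | 0 | 0
1 | 0 | 0 | 0 | 0
1 | 0 | 1 | 0 | 0
1 | 1 | 0 | 1 | 1
1 | 1 | 1 | 1 | 1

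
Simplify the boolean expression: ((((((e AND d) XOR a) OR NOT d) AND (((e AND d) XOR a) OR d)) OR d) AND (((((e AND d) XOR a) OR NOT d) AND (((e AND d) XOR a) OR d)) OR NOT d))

By distribution ((E OR v) AND (E OR NOT v) = E) then distribution ((E OR v) AND (E OR NOT v) = E):
= ((e AND d) XOR a)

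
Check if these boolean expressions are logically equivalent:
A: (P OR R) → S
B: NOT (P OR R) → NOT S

No, Inverse is not equivalent to original (counterexample: R=0, P=0, S=1)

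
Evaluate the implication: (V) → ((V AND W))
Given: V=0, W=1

Antecedent (V) = 0; consequent ((V AND W)) = 0.
0 → 0 = 1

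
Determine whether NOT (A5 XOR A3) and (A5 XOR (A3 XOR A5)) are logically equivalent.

No. Counterexample: with A3=0, A5=0, Expression 1 = 1 but Expression 2 = 0.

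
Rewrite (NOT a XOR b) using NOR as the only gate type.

(((((a NOR a) NOR b) NOR ((a NOR a) NOR b)) NOR (((a NOR a) NOR b) NOR ((a NOR a) NOR b))) NOR (((((a NOR a) NOR (a NOR a)) NOR (b NOR b)) NOR (((a NOR a) NOR (a NOR a)) NOR (b NOR b))) NOR ((((a NOR a) NOR (a NOR a)) NOR (b NOR b)) NOR (((a NOR a) NOR (a NOR a)) NOR (b NOR b)))))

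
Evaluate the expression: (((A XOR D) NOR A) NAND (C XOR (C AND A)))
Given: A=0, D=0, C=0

Substituting: (((0 XOR 0) NOR 0) NAND (0 XOR (0 AND 0)))
= 1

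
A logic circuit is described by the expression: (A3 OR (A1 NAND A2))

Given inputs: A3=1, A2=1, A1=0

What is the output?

Substituting: (1 OR (0 NAND 1))
= 1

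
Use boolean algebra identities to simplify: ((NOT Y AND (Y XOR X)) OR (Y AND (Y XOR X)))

By distribution ((E AND v) OR (E AND NOT v) = E):
= (Y XOR X)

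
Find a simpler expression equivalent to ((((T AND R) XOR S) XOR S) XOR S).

By XOR self-cancellation ((E XOR v) XOR v = E):
= ((T AND R) XOR S)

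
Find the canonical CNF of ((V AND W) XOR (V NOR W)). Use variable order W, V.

(W OR NOT V) AND (NOT W OR V)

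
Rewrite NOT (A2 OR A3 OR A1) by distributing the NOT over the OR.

NOT A2 AND NOT A3 AND NOT A1
De Morgan's: NOT(OR of terms) = AND of negations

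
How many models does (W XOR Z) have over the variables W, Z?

Satisfying assignments: (0,1), (1,0)
Count: 2 out of 4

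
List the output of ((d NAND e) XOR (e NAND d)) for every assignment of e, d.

e | d | Output
--------------
0 | 0 | 0
0 | 1 | 0
1 | 0 | 0
1 | 1 | 0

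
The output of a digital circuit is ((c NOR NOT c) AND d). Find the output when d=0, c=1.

Substituting: ((1 NOR NOT 1) AND 0)
= 0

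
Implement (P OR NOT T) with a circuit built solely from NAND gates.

((P NAND P) NAND ((T NAND T) NAND (T NAND T)))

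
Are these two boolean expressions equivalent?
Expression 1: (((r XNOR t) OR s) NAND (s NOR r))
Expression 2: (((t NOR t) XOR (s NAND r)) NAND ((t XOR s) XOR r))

No. Counterexample: with s=0, t=0, r=0, Expression 1 = 0 but Expression 2 = 1.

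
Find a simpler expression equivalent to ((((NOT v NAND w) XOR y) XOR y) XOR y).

By XOR self-cancellation ((E XOR v) XOR v = E):
= ((NOT v NAND w) XOR y)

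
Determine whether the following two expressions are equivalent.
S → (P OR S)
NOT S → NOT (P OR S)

No, Inverse is not equivalent to original (counterexample: P=1, S=0)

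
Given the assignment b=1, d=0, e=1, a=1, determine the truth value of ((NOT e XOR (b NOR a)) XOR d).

Substituting: ((NOT 1 XOR (1 NOR 1)) XOR 0)
= 0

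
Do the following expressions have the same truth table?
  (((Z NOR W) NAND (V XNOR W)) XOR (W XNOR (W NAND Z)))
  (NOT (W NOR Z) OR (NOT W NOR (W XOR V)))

No. Counterexample: with Z=0, V=0, W=1, Expression 1 = 0 but Expression 2 = 1.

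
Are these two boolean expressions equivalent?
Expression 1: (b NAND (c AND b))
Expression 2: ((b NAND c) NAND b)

No. Counterexample: with b=1, c=0, Expression 1 = 1 but Expression 2 = 0.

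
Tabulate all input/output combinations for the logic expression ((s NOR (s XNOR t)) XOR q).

s | t | q | Output
------------------
0 | 0 | 0 | 0
0 | 0 | 1 | 1
0 | 1 | 0 | 1
0 | 1 | 1 | 0
1 | 0 | 0 | 0
1 | 0 | 1 | 1
1 | 1 | 0 | 0
1 | 1 | 1 | 1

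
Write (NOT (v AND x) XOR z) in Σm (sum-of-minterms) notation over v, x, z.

Σm(0, 2, 4, 7) = (NOT v AND NOT x AND NOT z) OR (NOT v AND x AND NOT z) OR (v AND NOT x AND NOT z) OR (v AND x AND z)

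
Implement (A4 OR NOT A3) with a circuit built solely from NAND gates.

((A4 NAND A4) NAND ((A3 NAND A3) NAND (A3 NAND A3)))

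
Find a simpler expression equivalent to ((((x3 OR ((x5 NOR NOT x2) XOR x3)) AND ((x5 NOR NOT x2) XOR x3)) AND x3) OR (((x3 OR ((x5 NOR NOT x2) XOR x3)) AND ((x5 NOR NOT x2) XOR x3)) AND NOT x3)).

By distribution ((E AND v) OR (E AND NOT v) = E) then absorption (E AND (E OR v) = E):
= ((x5 NOR NOT x2) XOR x3)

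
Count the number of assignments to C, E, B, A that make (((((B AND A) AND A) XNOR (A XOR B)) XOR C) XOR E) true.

Satisfying assignments: (0,0,0,0), (0,1,0,1), (0,1,1,0), (0,1,1,1), (1,0,0,1), (1,0,1,0), (1,0,1,1), (1,1,0,0)
Count: 8 out of 16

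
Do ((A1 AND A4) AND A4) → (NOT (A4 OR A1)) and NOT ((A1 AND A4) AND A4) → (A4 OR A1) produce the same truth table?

No, Inverse is not equivalent to original (counterexample: A1=0, A4=0)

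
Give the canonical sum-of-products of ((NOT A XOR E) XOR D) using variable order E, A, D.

Σm(0, 3, 5, 6) = (NOT E AND NOT A AND NOT D) OR (NOT E AND A AND D) OR (E AND NOT A AND D) OR (E AND A AND NOT D)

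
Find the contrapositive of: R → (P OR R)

Contrapositive: NOT (P OR R) → NOT R
Note: A statement and its contrapositive are logically equivalent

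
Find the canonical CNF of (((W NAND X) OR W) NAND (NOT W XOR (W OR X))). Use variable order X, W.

(X OR W) AND (X OR NOT W) AND (NOT X OR NOT W)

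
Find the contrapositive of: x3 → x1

Contrapositive: NOT x1 → NOT x3
Note: A statement and its contrapositive are logically equivalent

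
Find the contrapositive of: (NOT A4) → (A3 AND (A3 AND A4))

Contrapositive: NOT (A3 AND (A3 AND A4)) → A4
Note: A statement and its contrapositive are logically equivalent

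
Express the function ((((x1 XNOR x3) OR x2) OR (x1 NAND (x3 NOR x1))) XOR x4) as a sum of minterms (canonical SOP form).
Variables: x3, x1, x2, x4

Σm(0, 2, 4, 6, 8, 10, 12, 14) = (NOT x3 AND NOT x1 AND NOT x2 AND NOT x4) OR (NOT x3 AND NOT x1 AND x2 AND NOT x4) OR (NOT x3 AND x1 AND NOT x2 AND NOT x4) OR (NOT x3 AND x1 AND x2 AND NOT x4) OR (x3 AND NOT x1 AND NOT x2 AND NOT x4) OR (x3 AND NOT x1 AND x2 AND NOT x4) OR (x3 AND x1 AND NOT x2 AND NOT x4) OR (x3 AND x1 AND x2 AND NOT x4)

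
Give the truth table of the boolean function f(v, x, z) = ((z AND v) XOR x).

v | x | z | Output
------------------
0 | 0 | 0 | 0
0 | 0 | 1 | 0
0 | 1 | 0 | 1
0 | 1 | 1 | 1
1 | 0 | 0 | 0
1 | 0 | 1 | 1
1 | 1 | 0 | 1
1 | 1 | 1 | 0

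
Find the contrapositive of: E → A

Contrapositive: NOT A → NOT E
Note: A statement and its contrapositive are logically equivalent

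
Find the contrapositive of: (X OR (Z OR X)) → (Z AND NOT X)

Contrapositive: NOT (Z AND NOT X) → NOT (X OR (Z OR X))
Note: A statement and its contrapositive are logically equivalent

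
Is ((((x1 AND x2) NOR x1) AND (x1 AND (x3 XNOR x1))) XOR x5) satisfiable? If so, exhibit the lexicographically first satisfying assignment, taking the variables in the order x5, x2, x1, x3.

x5=1, x2=0, x1=0, x3=0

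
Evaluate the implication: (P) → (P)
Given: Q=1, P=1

Antecedent (P) = 1; consequent (P) = 1.
1 → 1 = 1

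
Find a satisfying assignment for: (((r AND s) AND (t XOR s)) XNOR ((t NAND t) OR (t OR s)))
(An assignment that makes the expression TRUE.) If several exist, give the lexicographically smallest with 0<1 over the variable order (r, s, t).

r=1, s=1, t=0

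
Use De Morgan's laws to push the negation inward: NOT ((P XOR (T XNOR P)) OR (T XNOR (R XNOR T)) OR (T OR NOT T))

NOT (P XOR (T XNOR P)) AND NOT (T XNOR (R XNOR T)) AND NOT (T OR NOT T)
De Morgan's: NOT(OR of terms) = AND of negations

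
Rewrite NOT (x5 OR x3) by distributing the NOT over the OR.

NOT x5 AND NOT x3
De Morgan's: NOT(OR of terms) = AND of negations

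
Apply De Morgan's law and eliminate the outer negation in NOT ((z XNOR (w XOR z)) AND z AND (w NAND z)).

NOT (z XNOR (w XOR z)) OR NOT z OR NOT (w NAND z)
De Morgan's: NOT(AND of terms) = OR of negations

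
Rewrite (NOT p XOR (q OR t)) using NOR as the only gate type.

(((((p NOR p) NOR ((q NOR t) NOR (q NOR t))) NOR ((p NOR p) NOR ((q NOR t) NOR (q NOR t)))) NOR (((p NOR p) NOR ((q NOR t) NOR (q NOR t))) NOR ((p NOR p) NOR ((q NOR t) NOR (q NOR t))))) NOR (((((p NOR p) NOR (p NOR p)) NOR (((q NOR t) NOR (q NOR t)) NOR ((q NOR t) NOR (q NOR t)))) NOR (((p NOR p) NOR (p NOR p)) NOR (((q NOR t) NOR (q NOR t)) NOR ((q NOR t) NOR (q NOR t))))) NOR ((((p NOR p) NOR (p NOR p)) NOR (((q NOR t) NOR (q NOR t)) NOR ((q NOR t) NOR (q NOR t)))) NOR (((p NOR p) NOR (p NOR p)) NOR (((q NOR t) NOR (q NOR t)) NOR ((q NOR t) NOR (q NOR t)))))))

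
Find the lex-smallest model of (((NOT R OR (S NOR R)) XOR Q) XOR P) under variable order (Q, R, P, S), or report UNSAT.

Q=0, R=0, P=0, S=0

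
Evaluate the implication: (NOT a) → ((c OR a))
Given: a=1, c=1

Antecedent (NOT a) = 0; consequent ((c OR a)) = 1.
0 → 1 = 1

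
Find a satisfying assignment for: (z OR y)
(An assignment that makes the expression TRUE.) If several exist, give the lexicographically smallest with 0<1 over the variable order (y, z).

y=0, z=1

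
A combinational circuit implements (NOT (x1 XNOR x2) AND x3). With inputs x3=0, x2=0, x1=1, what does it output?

Substituting: (NOT (1 XNOR 0) AND 0)
= 0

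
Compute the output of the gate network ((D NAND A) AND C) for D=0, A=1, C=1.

Substituting: ((0 NAND 1) AND 1)
= 1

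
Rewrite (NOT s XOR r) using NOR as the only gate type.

(((((s NOR s) NOR r) NOR ((s NOR s) NOR r)) NOR (((s NOR s) NOR r) NOR ((s NOR s) NOR r))) NOR (((((s NOR s) NOR (s NOR s)) NOR (r NOR r)) NOR (((s NOR s) NOR (s NOR s)) NOR (r NOR r))) NOR ((((s NOR s) NOR (s NOR s)) NOR (r NOR r)) NOR (((s NOR s) NOR (s NOR s)) NOR (r NOR r)))))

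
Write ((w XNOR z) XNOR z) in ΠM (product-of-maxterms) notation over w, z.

ΠM(0, 1) = (w OR z) AND (w OR NOT z)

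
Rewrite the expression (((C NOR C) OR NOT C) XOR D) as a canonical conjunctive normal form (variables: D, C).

(D OR NOT C) AND (NOT D OR C)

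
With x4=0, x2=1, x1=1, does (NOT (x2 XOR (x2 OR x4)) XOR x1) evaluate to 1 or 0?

Substituting: (NOT (1 XOR (1 OR 0)) XOR 1)
= 0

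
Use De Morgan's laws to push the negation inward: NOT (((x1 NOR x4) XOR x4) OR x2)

NOT ((x1 NOR x4) XOR x4) AND NOT x2
De Morgan's: NOT(OR of terms) = AND of negations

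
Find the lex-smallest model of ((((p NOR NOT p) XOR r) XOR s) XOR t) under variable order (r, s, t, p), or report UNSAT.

r=0, s=0, t=1, p=0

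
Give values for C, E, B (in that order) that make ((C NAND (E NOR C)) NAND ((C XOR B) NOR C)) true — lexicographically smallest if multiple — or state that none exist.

C=0, E=0, B=1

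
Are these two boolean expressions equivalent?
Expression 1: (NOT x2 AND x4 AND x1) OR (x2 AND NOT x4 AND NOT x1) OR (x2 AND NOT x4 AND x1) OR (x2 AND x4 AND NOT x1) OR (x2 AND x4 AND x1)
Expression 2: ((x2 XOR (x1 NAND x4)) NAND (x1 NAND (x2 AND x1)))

Yes, they are equivalent — the two output columns agree on all 8 assignments:
x2 | x4 | x1 | Expression 1 | Expression 2
------------------------------------------
0 | 0 | 0 | 0 | 0
0 | 0 | 1 | 0 | 0
0 | 1 | 0 | 0 | 0
0 | 1 | 1 | 1 | 1
1 | 0 | 0 | 1 | 1
1 | 0 | 1 | 1 | 1
1 | 1 | 0 | 1 | 1
1 | 1 | 1 | 1 | 1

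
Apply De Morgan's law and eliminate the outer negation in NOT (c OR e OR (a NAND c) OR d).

NOT c AND NOT e AND NOT (a NAND c) AND NOT d
De Morgan's: NOT(OR of terms) = AND of negations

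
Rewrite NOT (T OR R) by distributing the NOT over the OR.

NOT T AND NOT R
De Morgan's: NOT(OR of terms) = AND of negations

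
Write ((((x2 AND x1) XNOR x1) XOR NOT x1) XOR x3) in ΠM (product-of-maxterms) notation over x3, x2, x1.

ΠM(0, 1, 2, 7) = (x3 OR x2 OR x1) AND (x3 OR x2 OR NOT x1) AND (x3 OR NOT x2 OR x1) AND (NOT x3 OR NOT x2 OR NOT x1)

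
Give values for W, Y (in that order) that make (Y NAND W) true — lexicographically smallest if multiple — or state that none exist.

W=0, Y=0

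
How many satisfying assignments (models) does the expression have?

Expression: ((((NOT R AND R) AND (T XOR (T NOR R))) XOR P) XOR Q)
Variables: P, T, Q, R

Satisfying assignments: (0,0,1,0), (0,0,1,1), (0,1,1,0), (0,1,1,1), (1,0,0,0), (1,0,0,1), (1,1,0,0), (1,1,0,1)
Count: 8 out of 16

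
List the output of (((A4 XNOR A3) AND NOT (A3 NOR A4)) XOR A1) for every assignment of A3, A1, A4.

A3 | A1 | A4 | Output
---------------------
0 | 0 | 0 | 0
0 | 0 | 1 | 0
0 | 1 | 0 | 1
0 | 1 | 1 | 1
1 | 0 | 0 | 0
1 | 0 | 1 | 1
1 | 1 | 0 | 1
1 | 1 | 1 | 0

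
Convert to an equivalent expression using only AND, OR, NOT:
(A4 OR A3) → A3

NOT (A4 OR A3) OR A3
(Implication elimination: A → B = NOT A OR B)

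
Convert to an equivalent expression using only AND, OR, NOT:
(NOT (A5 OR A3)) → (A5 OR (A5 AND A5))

(A5 OR A3) OR (A5 OR (A5 AND A5))
(Implication elimination: A → B = NOT A OR B)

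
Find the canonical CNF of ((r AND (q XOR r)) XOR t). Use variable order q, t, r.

(q OR t OR r) AND (q OR NOT t OR NOT r) AND (NOT q OR t OR r) AND (NOT q OR t OR NOT r)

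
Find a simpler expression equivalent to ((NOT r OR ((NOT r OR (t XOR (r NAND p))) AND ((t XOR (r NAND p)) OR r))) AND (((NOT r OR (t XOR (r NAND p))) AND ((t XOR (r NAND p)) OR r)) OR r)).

By distribution ((E OR v) AND (E OR NOT v) = E) then distribution ((E OR v) AND (E OR NOT v) = E):
= (t XOR (r NAND p))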